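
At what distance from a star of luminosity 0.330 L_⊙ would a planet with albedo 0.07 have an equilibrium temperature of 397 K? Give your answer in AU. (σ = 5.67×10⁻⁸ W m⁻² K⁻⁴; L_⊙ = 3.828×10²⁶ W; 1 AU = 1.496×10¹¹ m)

d ≈ 0.272 AU

L = 0.330 × 3.828×10²⁶ = 1.26×10²⁶ W.
From T_eq⁴ = L(1−A)/(16πσd²): d = √[L(1−A)/(16πσT_eq⁴)].
d = √[1.26×10²⁶ × 0.93 / (16π × 5.67×10⁻⁸ × (397)⁴)] = 4.07×10¹⁰ m = 0.272 AU.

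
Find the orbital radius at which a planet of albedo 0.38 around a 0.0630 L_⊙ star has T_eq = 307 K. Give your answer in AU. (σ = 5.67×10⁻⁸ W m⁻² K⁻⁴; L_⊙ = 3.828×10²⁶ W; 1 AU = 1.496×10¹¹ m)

d ≈ 0.162 AU

L = 0.0630 × 3.828×10²⁶ = 2.41×10²⁵ W.
From T_eq⁴ = L(1−A)/(16πσd²): d = √[L(1−A)/(16πσT_eq⁴)].
d = √[2.41×10²⁵ × 0.62 / (16π × 5.67×10⁻⁸ × (307)⁴)] = 2.43×10¹⁰ m = 0.162 AU.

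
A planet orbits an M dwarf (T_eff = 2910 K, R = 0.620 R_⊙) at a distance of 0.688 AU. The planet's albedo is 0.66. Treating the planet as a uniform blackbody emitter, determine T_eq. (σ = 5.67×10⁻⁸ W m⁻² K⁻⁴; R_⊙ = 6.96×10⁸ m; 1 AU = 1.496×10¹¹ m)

R_⋆ = 0.620 × 6.96×10⁸ = 4.32×10⁸ m.
d = 0.688 AU = 1.03×10¹¹ m.
L = 4πR_⋆²σT_⋆⁴ = 4π(4.32×10⁸)² × 5.67×10⁻⁸ × (2910)⁴ = 9.51×10²⁴ W.
S = L/(4πd²) = 71.5 W m⁻².
Energy balance: absorbed = emitted ⇒ πR²·S(1−A) = 4πR²·σT_eq⁴, so T_eq⁴ = S(1−A)/(4σ).
T_eq = [71.5 × 0.34 / (4 × 5.67×10⁻⁸)]^(1/4) = (1.07×10⁸)^(1/4) = 102 K.

T_eq ≈ 102 K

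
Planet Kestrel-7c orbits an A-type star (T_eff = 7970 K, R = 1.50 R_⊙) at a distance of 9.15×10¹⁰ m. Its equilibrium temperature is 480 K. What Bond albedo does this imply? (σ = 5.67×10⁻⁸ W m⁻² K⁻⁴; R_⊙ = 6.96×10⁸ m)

R_⋆ = 1.50 × 6.96×10⁸ = 1.04×10⁹ m.
L = 4πR_⋆²σT_⋆⁴ = 4π(1.04×10⁹)² × 5.67×10⁻⁸ × (7970)⁴ = 3.13×10²⁷ W.
S = L/(4πd²) = 2.98×10⁴ W m⁻².
From T_eq⁴ = S(1−A)/(4σ): 1−A = 4σT_eq⁴/S.
1−A = 4 × 5.67×10⁻⁸ × (480)⁴ / 2.98×10⁴ = 0.404.

A ≈ 0.60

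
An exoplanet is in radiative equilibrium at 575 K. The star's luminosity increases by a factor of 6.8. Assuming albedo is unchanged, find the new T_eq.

T_eq ∝ L^(1/4) · d^(−1/2).
T′ = 575 × 6.8^(1/4) = 929 K.

T_eq ≈ 929 K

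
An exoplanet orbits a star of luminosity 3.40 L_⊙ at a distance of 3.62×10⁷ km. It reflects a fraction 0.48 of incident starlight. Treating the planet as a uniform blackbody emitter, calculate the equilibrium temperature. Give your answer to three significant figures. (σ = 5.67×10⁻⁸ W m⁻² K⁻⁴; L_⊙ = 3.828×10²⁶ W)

d = 3.62×10⁷ km = 3.62×10¹⁰ m.
L = 3.40 × 3.828×10²⁶ = 1.30×10²⁷ W.
Flux: S = L/(4πd²) = 1.30×10²⁷/(4π×(3.62×10¹⁰)²) = 7.90×10⁴ W m⁻².
Energy balance: absorbed = emitted ⇒ πR²·S(1−A) = 4πR²·σT_eq⁴, so T_eq⁴ = S(1−A)/(4σ).
T_eq = [7.90×10⁴ × 0.52 / (4 × 5.67×10⁻⁸)]^(1/4) = (1.81×10¹¹)^(1/4) = 652 K.

T_eq ≈ 652 K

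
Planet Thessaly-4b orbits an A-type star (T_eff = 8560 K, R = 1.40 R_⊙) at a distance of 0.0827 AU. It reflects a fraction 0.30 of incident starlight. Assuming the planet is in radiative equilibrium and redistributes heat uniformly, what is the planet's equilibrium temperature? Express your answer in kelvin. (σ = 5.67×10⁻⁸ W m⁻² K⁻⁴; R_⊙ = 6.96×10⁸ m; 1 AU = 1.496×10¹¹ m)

R_⋆ = 1.40 × 6.96×10⁸ = 9.74×10⁸ m.
d = 0.0827 AU = 1.24×10¹⁰ m.
L = 4πR_⋆²σT_⋆⁴ = 4π(9.74×10⁸)² × 5.67×10⁻⁸ × (8560)⁴ = 3.63×10²⁷ W.
S = L/(4πd²) = 1.89×10⁶ W m⁻².
Energy balance: absorbed = emitted ⇒ πR²·S(1−A) = 4πR²·σT_eq⁴, so T_eq⁴ = S(1−A)/(4σ).
T_eq = [1.89×10⁶ × 0.70 / (4 × 5.67×10⁻⁸)]^(1/4) = (5.83×10¹²)^(1/4) = 1550 K.

T_eq ≈ 1550 K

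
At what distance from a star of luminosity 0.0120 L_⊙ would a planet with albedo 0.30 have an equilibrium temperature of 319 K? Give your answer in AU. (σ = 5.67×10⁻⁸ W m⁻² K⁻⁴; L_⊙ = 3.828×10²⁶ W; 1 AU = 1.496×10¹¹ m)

d ≈ 0.0698 AU

L = 0.0120 × 3.828×10²⁶ = 4.59×10²⁴ W.
From T_eq⁴ = L(1−A)/(16πσd²): d = √[L(1−A)/(16πσT_eq⁴)].
d = √[4.59×10²⁴ × 0.70 / (16π × 5.67×10⁻⁸ × (319)⁴)] = 1.04×10¹⁰ m = 0.0698 AU.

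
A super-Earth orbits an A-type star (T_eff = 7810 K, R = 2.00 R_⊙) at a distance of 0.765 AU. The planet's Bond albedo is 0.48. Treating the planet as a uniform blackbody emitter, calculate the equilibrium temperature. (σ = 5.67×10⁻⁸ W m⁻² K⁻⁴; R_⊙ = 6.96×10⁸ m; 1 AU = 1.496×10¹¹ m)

R_⋆ = 2.00 × 6.96×10⁸ = 1.39×10⁹ m.
d = 0.765 AU = 1.14×10¹¹ m.
L = 4πR_⋆²σT_⋆⁴ = 4π(1.39×10⁹)² × 5.67×10⁻⁸ × (7810)⁴ = 5.14×10²⁷ W.
S = L/(4πd²) = 3.12×10⁴ W m⁻².
Energy balance: absorbed = emitted ⇒ πR²·S(1−A) = 4πR²·σT_eq⁴, so T_eq⁴ = S(1−A)/(4σ).
T_eq = [3.12×10⁴ × 0.52 / (4 × 5.67×10⁻⁸)]^(1/4) = (7.16×10¹⁰)^(1/4) = 517 K.

T_eq ≈ 517 K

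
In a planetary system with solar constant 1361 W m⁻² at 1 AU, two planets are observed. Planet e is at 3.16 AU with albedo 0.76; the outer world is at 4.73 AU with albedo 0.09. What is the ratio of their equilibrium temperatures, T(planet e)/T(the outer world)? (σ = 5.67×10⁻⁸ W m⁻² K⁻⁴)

T₁/T₂ ≈ 0.877

T_eq = [S₀(1−A)/(4σd²)]^(1/4), so T ∝ (1−A)^(1/4) / √d.
T₁ = [1361×0.24/(4×5.67×10⁻⁸×3.16²)]^(1/4) = 109.59 K.
T₂ = [1361×0.91/(4×5.67×10⁻⁸×4.73²)]^(1/4) = 124.99 K.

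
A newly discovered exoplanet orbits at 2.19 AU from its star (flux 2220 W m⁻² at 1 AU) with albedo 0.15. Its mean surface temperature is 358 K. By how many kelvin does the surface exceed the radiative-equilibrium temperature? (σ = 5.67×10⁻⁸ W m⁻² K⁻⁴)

ΔT ≈ 153.9 K

S = 2220/2.19² = 462.9 W m⁻².
T_eq = [S(1−A)/(4σ)]^(1/4) = [462.9×0.85/(4×5.67×10⁻⁸)]^(1/4) = 204.1 K.
ΔT = T_surf − T_eq = 358 − 204.1.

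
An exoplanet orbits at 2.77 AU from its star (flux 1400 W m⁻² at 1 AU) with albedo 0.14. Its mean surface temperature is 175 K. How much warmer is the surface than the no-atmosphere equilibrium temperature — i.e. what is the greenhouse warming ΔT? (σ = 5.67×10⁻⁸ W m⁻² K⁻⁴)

ΔT ≈ 12.8 K

S = 1400/2.77² = 182.5 W m⁻².
T_eq = [S(1−A)/(4σ)]^(1/4) = [182.5×0.86/(4×5.67×10⁻⁸)]^(1/4) = 162.2 K.
ΔT = T_surf − T_eq = 175 − 162.2.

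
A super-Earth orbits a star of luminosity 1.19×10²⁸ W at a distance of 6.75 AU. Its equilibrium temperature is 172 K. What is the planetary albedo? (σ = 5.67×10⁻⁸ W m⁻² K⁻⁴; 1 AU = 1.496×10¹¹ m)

d = 6.75 AU = 1.01×10¹² m.
Flux: S = L/(4πd²) = 1.19×10²⁸/(4π×(1.01×10¹²)²) = 929 W m⁻².
From T_eq⁴ = S(1−A)/(4σ): 1−A = 4σT_eq⁴/S.
1−A = 4 × 5.67×10⁻⁸ × (172)⁴ / 929 = 0.214.

A ≈ 0.79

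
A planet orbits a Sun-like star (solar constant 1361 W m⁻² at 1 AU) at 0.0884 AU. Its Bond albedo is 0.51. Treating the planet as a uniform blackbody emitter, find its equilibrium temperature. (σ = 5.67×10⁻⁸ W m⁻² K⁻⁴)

Flux at 0.0884 AU: S = 1361/0.0884² = 1.74×10⁵ W m⁻².
Energy balance: absorbed = emitted ⇒ πR²·S(1−A) = 4πR²·σT_eq⁴, so T_eq⁴ = S(1−A)/(4σ).
T_eq = [1.74×10⁵ × 0.49 / (4 × 5.67×10⁻⁸)]^(1/4) = (3.76×10¹¹)^(1/4) = 783 K.

T_eq ≈ 783 K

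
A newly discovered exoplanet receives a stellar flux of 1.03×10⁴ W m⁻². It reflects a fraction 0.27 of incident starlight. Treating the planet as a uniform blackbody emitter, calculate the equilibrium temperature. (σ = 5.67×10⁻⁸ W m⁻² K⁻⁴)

Energy balance: absorbed = emitted ⇒ πR²·S(1−A) = 4πR²·σT_eq⁴, so T_eq⁴ = S(1−A)/(4σ).
T_eq = [1.03×10⁴ × 0.73 / (4 × 5.67×10⁻⁸)]^(1/4) = (3.32×10¹⁰)^(1/4) = 427 K.

T_eq ≈ 427 K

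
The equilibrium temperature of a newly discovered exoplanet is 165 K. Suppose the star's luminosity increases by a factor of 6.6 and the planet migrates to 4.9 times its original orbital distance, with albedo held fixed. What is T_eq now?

T_eq ∝ L^(1/4) · d^(−1/2).
T′ = 165 × 6.6^(1/4) / 4.9^(1/2) = 119 K.

T_eq ≈ 119 K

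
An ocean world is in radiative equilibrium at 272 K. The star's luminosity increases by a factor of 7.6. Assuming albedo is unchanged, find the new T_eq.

T_eq ≈ 452 K

T_eq ∝ L^(1/4) · d^(−1/2).
T′ = 272 × 7.6^(1/4) = 452 K.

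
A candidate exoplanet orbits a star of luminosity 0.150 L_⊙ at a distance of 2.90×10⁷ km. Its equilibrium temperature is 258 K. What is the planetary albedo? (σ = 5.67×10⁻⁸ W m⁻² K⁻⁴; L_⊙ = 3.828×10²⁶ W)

A ≈ 0.82

d = 2.90×10⁷ km = 2.90×10¹⁰ m.
L = 0.150 × 3.828×10²⁶ = 5.74×10²⁵ W.
Flux: S = L/(4πd²) = 5.74×10²⁵/(4π×(2.90×10¹⁰)²) = 5430 W m⁻².
From T_eq⁴ = S(1−A)/(4σ): 1−A = 4σT_eq⁴/S.
1−A = 4 × 5.67×10⁻⁸ × (258)⁴ / 5430 = 0.185.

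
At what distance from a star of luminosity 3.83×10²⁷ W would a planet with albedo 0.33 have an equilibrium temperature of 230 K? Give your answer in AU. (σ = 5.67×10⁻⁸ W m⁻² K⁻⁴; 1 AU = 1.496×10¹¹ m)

d ≈ 3.79 AU

From T_eq⁴ = L(1−A)/(16πσd²): d = √[L(1−A)/(16πσT_eq⁴)].
d = √[3.83×10²⁷ × 0.67 / (16π × 5.67×10⁻⁸ × (230)⁴)] = 5.67×10¹¹ m = 3.79 AU.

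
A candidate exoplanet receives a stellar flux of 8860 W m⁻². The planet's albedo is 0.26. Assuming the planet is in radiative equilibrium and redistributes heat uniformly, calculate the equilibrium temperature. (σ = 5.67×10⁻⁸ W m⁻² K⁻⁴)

Energy balance: absorbed = emitted ⇒ πR²·S(1−A) = 4πR²·σT_eq⁴, so T_eq⁴ = S(1−A)/(4σ).
T_eq = [8860 × 0.74 / (4 × 5.67×10⁻⁸)]^(1/4) = (2.89×10¹⁰)^(1/4) = 412 K.

T_eq ≈ 412 K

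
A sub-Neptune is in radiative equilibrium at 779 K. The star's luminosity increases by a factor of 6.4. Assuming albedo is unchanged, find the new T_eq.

T_eq ≈ 1240 K

T_eq ∝ L^(1/4) · d^(−1/2).
T′ = 779 × 6.4^(1/4) = 1240 K.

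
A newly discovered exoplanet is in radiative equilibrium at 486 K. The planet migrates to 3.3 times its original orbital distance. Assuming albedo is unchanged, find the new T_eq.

T_eq ≈ 268 K

T_eq ∝ L^(1/4) · d^(−1/2).
T′ = 486 / 3.3^(1/2) = 268 K.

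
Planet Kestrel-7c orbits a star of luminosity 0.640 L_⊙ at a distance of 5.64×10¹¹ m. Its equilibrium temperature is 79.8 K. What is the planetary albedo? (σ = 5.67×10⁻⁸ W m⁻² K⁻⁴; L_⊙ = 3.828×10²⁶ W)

A ≈ 0.85

L = 0.640 × 3.828×10²⁶ = 2.45×10²⁶ W.
Flux: S = L/(4πd²) = 2.45×10²⁶/(4π×(5.64×10¹¹)²) = 61.3 W m⁻².
From T_eq⁴ = S(1−A)/(4σ): 1−A = 4σT_eq⁴/S.
1−A = 4 × 5.67×10⁻⁸ × (79.8)⁴ / 61.3 = 0.150.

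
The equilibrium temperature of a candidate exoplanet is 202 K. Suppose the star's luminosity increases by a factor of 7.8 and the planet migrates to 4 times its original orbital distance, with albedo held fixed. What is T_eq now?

T_eq ∝ L^(1/4) · d^(−1/2).
T′ = 202 × 7.8^(1/4) / 4^(1/2) = 169 K.

T_eq ≈ 169 K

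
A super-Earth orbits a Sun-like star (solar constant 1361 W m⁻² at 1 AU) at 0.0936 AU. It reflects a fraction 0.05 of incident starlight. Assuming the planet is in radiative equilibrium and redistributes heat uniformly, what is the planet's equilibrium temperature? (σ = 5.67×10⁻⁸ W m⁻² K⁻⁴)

Flux at 0.0936 AU: S = 1361/0.0936² = 1.55×10⁵ W m⁻².
Energy balance: absorbed = emitted ⇒ πR²·S(1−A) = 4πR²·σT_eq⁴, so T_eq⁴ = S(1−A)/(4σ).
T_eq = [1.55×10⁵ × 0.95 / (4 × 5.67×10⁻⁸)]^(1/4) = (6.51×10¹¹)^(1/4) = 898 K.

T_eq ≈ 898 K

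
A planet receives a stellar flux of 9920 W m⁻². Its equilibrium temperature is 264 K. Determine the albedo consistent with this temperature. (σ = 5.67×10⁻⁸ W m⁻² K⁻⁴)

A ≈ 0.89

From T_eq⁴ = S(1−A)/(4σ): 1−A = 4σT_eq⁴/S.
1−A = 4 × 5.67×10⁻⁸ × (264)⁴ / 9920 = 0.111.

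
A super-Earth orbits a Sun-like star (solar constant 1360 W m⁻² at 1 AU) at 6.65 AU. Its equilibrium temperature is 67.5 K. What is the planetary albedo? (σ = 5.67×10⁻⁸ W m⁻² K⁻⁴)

Flux at 6.65 AU: S = 1360/6.65² = 30.8 W m⁻².
From T_eq⁴ = S(1−A)/(4σ): 1−A = 4σT_eq⁴/S.
1−A = 4 × 5.67×10⁻⁸ × (67.5)⁴ / 30.8 = 0.153.

A ≈ 0.85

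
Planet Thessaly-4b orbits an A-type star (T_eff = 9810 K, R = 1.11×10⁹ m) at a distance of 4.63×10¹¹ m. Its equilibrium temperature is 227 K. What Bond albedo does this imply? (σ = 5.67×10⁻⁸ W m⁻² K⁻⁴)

L = 4πR_⋆²σT_⋆⁴ = 4π(1.11×10⁹)² × 5.67×10⁻⁸ × (9810)⁴ = 8.13×10²⁷ W.
S = L/(4πd²) = 3020 W m⁻².
From T_eq⁴ = S(1−A)/(4σ): 1−A = 4σT_eq⁴/S.
1−A = 4 × 5.67×10⁻⁸ × (227)⁴ / 3020 = 0.200.

A ≈ 0.80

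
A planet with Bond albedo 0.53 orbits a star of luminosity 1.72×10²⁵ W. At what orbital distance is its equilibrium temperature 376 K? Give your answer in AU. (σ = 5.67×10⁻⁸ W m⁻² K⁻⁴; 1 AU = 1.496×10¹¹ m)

From T_eq⁴ = L(1−A)/(16πσd²): d = √[L(1−A)/(16πσT_eq⁴)].
d = √[1.72×10²⁵ × 0.47 / (16π × 5.67×10⁻⁸ × (376)⁴)] = 1.19×10¹⁰ m = 0.0796 AU.

d ≈ 0.0796 AU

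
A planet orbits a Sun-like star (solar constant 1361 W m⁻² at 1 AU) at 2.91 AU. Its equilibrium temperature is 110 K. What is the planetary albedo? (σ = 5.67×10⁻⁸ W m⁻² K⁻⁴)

Flux at 2.91 AU: S = 1361/2.91² = 161 W m⁻².
From T_eq⁴ = S(1−A)/(4σ): 1−A = 4σT_eq⁴/S.
1−A = 4 × 5.67×10⁻⁸ × (110)⁴ / 161 = 0.207.

A ≈ 0.79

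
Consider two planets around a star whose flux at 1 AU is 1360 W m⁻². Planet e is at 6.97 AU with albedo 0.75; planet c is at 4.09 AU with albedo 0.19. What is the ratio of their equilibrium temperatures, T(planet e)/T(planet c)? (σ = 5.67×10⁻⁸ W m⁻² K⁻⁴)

T_eq = [S₀(1−A)/(4σd²)]^(1/4), so T ∝ (1−A)^(1/4) / √d.
T₁ = [1360×0.25/(4×5.67×10⁻⁸×6.97²)]^(1/4) = 74.53 K.
T₂ = [1360×0.81/(4×5.67×10⁻⁸×4.09²)]^(1/4) = 130.54 K.

T₁/T₂ ≈ 0.571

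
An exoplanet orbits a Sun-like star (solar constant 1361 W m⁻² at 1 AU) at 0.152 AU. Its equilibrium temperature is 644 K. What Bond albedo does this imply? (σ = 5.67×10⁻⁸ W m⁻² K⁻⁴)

Flux at 0.152 AU: S = 1361/0.152² = 5.89×10⁴ W m⁻².
From T_eq⁴ = S(1−A)/(4σ): 1−A = 4σT_eq⁴/S.
1−A = 4 × 5.67×10⁻⁸ × (644)⁴ / 5.89×10⁴ = 0.662.

A ≈ 0.34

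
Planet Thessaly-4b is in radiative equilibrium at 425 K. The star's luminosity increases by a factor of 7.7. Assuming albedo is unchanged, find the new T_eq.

T_eq ≈ 708 K

T_eq ∝ L^(1/4) · d^(−1/2).
T′ = 425 × 7.7^(1/4) = 708 K.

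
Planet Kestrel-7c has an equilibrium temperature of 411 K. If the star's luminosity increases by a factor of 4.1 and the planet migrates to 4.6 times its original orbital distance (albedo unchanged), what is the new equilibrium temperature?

T_eq ∝ L^(1/4) · d^(−1/2).
T′ = 411 × 4.1^(1/4) / 4.6^(1/2) = 273 K.

T_eq ≈ 273 K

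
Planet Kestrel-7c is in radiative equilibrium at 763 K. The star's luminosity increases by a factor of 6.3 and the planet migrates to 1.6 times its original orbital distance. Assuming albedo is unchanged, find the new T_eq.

T_eq ≈ 956 K

T_eq ∝ L^(1/4) · d^(−1/2).
T′ = 763 × 6.3^(1/4) / 1.6^(1/2) = 956 K.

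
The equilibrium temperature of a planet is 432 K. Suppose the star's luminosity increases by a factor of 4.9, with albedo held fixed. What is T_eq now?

T_eq ≈ 643 K

T_eq ∝ L^(1/4) · d^(−1/2).
T′ = 432 × 4.9^(1/4) = 643 K.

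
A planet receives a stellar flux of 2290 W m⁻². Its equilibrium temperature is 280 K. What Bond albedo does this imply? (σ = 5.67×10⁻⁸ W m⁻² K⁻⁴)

A ≈ 0.39

From T_eq⁴ = S(1−A)/(4σ): 1−A = 4σT_eq⁴/S.
1−A = 4 × 5.67×10⁻⁸ × (280)⁴ / 2290 = 0.609.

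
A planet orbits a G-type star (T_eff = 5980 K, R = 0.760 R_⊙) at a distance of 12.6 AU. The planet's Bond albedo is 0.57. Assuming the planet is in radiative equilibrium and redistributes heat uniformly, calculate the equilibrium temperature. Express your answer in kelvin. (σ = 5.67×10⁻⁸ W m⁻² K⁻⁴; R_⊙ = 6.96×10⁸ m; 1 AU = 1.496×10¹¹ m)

T_eq ≈ 57.4 K

R_⋆ = 0.760 × 6.96×10⁸ = 5.29×10⁸ m.
d = 12.6 AU = 1.88×10¹² m.
L = 4πR_⋆²σT_⋆⁴ = 4π(5.29×10⁸)² × 5.67×10⁻⁸ × (5980)⁴ = 2.55×10²⁶ W.
S = L/(4πd²) = 5.71 W m⁻².
Energy balance: absorbed = emitted ⇒ πR²·S(1−A) = 4πR²·σT_eq⁴, so T_eq⁴ = S(1−A)/(4σ).
T_eq = [5.71 × 0.43 / (4 × 5.67×10⁻⁸)]^(1/4) = (1.08×10⁷)^(1/4) = 57.4 K.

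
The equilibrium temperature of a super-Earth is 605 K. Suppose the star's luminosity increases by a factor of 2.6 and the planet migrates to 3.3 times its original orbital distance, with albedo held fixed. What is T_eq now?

T_eq ∝ L^(1/4) · d^(−1/2).
T′ = 605 × 2.6^(1/4) / 3.3^(1/2) = 423 K.

T_eq ≈ 423 K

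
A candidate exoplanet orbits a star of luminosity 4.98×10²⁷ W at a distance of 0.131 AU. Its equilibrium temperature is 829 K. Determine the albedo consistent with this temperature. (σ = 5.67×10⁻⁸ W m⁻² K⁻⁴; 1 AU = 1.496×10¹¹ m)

d = 0.131 AU = 1.96×10¹⁰ m.
Flux: S = L/(4πd²) = 4.98×10²⁷/(4π×(1.96×10¹⁰)²) = 1.03×10⁶ W m⁻².
From T_eq⁴ = S(1−A)/(4σ): 1−A = 4σT_eq⁴/S.
1−A = 4 × 5.67×10⁻⁸ × (829)⁴ / 1.03×10⁶ = 0.104.

A ≈ 0.90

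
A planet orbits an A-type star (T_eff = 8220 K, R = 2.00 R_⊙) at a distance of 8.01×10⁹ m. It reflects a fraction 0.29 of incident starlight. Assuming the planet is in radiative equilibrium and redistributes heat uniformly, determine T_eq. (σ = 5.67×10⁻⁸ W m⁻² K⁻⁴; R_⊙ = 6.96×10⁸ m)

T_eq ≈ 2220 K

R_⋆ = 2.00 × 6.96×10⁸ = 1.39×10⁹ m.
L = 4πR_⋆²σT_⋆⁴ = 4π(1.39×10⁹)² × 5.67×10⁻⁸ × (8220)⁴ = 6.30×10²⁷ W.
S = L/(4πd²) = 7.82×10⁶ W m⁻².
Energy balance: absorbed = emitted ⇒ πR²·S(1−A) = 4πR²·σT_eq⁴, so T_eq⁴ = S(1−A)/(4σ).
T_eq = [7.82×10⁶ × 0.71 / (4 × 5.67×10⁻⁸)]^(1/4) = (2.45×10¹³)^(1/4) = 2220 K.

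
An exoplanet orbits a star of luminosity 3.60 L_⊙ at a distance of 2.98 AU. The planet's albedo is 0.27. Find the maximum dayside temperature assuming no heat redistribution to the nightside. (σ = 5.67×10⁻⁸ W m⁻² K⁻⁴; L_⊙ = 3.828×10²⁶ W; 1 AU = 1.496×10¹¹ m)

d = 2.98 AU = 4.46×10¹¹ m.
L = 3.60 × 3.828×10²⁶ = 1.38×10²⁷ W.
Flux: S = L/(4πd²) = 1.38×10²⁷/(4π×(4.46×10¹¹)²) = 552 W m⁻².
With no redistribution each surface element balances locally: S(1−A) = σT⁴.
T = [552 × 0.73 / 5.67×10⁻⁸]^(1/4) = (7.10×10⁹)^(1/4) = 290 K.

T_ss ≈ 290 K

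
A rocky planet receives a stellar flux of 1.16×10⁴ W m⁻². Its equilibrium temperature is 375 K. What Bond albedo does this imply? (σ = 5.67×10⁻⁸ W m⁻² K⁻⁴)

A ≈ 0.61

From T_eq⁴ = S(1−A)/(4σ): 1−A = 4σT_eq⁴/S.
1−A = 4 × 5.67×10⁻⁸ × (375)⁴ / 1.16×10⁴ = 0.387.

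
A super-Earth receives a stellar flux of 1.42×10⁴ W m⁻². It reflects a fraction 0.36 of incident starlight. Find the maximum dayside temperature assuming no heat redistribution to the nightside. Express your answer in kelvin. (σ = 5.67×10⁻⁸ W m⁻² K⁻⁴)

With no redistribution each surface element balances locally: S(1−A) = σT⁴.
T = [1.42×10⁴ × 0.64 / 5.67×10⁻⁸]^(1/4) = (1.60×10¹¹)^(1/4) = 633 K.

T_ss ≈ 633 K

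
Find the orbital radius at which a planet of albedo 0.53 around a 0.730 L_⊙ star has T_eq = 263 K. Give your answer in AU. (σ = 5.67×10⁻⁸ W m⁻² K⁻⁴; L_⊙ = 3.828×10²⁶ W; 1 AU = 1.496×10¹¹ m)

L = 0.730 × 3.828×10²⁶ = 2.79×10²⁶ W.
From T_eq⁴ = L(1−A)/(16πσd²): d = √[L(1−A)/(16πσT_eq⁴)].
d = √[2.79×10²⁶ × 0.47 / (16π × 5.67×10⁻⁸ × (263)⁴)] = 9.81×10¹⁰ m = 0.656 AU.

d ≈ 0.656 AU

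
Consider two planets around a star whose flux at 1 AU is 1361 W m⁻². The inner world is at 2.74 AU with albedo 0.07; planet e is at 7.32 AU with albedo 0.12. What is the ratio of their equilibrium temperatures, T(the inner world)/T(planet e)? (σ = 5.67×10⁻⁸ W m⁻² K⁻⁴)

T_eq = [S₀(1−A)/(4σd²)]^(1/4), so T ∝ (1−A)^(1/4) / √d.
T₁ = [1361×0.93/(4×5.67×10⁻⁸×2.74²)]^(1/4) = 165.12 K.
T₂ = [1361×0.88/(4×5.67×10⁻⁸×7.32²)]^(1/4) = 99.64 K.

T₁/T₂ ≈ 1.657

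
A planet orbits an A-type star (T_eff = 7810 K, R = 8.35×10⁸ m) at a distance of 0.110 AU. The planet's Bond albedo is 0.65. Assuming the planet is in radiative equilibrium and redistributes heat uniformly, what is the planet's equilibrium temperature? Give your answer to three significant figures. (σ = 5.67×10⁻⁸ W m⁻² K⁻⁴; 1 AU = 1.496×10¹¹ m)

d = 0.110 AU = 1.65×10¹⁰ m.
L = 4πR_⋆²σT_⋆⁴ = 4π(8.35×10⁸)² × 5.67×10⁻⁸ × (7810)⁴ = 1.85×10²⁷ W.
S = L/(4πd²) = 5.43×10⁵ W m⁻².
Energy balance: absorbed = emitted ⇒ πR²·S(1−A) = 4πR²·σT_eq⁴, so T_eq⁴ = S(1−A)/(4σ).
T_eq = [5.43×10⁵ × 0.35 / (4 × 5.67×10⁻⁸)]^(1/4) = (8.38×10¹¹)^(1/4) = 957 K.

T_eq ≈ 957 K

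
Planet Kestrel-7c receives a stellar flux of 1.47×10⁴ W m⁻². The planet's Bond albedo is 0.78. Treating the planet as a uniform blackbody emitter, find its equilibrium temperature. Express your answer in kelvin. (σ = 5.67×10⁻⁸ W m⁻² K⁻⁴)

Energy balance: absorbed = emitted ⇒ πR²·S(1−A) = 4πR²·σT_eq⁴, so T_eq⁴ = S(1−A)/(4σ).
T_eq = [1.47×10⁴ × 0.22 / (4 × 5.67×10⁻⁸)]^(1/4) = (1.43×10¹⁰)^(1/4) = 346 K.

T_eq ≈ 346 K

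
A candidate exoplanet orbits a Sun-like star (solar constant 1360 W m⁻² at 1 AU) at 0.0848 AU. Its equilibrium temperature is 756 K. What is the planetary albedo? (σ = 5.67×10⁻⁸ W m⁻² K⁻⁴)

A ≈ 0.61

Flux at 0.0848 AU: S = 1360/0.0848² = 1.89×10⁵ W m⁻².
From T_eq⁴ = S(1−A)/(4σ): 1−A = 4σT_eq⁴/S.
1−A = 4 × 5.67×10⁻⁸ × (756)⁴ / 1.89×10⁵ = 0.392.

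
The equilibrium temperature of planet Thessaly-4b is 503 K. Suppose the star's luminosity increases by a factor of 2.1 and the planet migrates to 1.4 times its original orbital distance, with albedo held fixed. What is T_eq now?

T_eq ∝ L^(1/4) · d^(−1/2).
T′ = 503 × 2.1^(1/4) / 1.4^(1/2) = 512 K.

T_eq ≈ 512 K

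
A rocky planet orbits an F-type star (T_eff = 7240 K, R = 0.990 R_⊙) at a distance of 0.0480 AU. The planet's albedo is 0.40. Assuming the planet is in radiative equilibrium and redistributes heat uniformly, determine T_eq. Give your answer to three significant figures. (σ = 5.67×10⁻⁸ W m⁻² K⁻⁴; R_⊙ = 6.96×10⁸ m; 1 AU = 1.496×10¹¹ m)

R_⋆ = 0.990 × 6.96×10⁸ = 6.89×10⁸ m.
d = 0.0480 AU = 7.18×10⁹ m.
L = 4πR_⋆²σT_⋆⁴ = 4π(6.89×10⁸)² × 5.67×10⁻⁸ × (7240)⁴ = 9.29×10²⁶ W.
S = L/(4πd²) = 1.43×10⁶ W m⁻².
Energy balance: absorbed = emitted ⇒ πR²·S(1−A) = 4πR²·σT_eq⁴, so T_eq⁴ = S(1−A)/(4σ).
T_eq = [1.43×10⁶ × 0.60 / (4 × 5.67×10⁻⁸)]^(1/4) = (3.79×10¹²)^(1/4) = 1400 K.

T_eq ≈ 1400 K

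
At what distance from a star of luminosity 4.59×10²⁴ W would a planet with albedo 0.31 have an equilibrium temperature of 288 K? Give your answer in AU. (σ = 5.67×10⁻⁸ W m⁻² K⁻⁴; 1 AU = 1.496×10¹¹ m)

d ≈ 0.0850 AU

From T_eq⁴ = L(1−A)/(16πσd²): d = √[L(1−A)/(16πσT_eq⁴)].
d = √[4.59×10²⁴ × 0.69 / (16π × 5.67×10⁻⁸ × (288)⁴)] = 1.27×10¹⁰ m = 0.0850 AU.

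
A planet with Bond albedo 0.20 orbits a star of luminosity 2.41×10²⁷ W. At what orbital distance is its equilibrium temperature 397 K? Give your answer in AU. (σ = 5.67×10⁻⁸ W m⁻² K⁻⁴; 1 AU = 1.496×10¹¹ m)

d ≈ 1.10 AU

From T_eq⁴ = L(1−A)/(16πσd²): d = √[L(1−A)/(16πσT_eq⁴)].
d = √[2.41×10²⁷ × 0.80 / (16π × 5.67×10⁻⁸ × (397)⁴)] = 1.65×10¹¹ m = 1.10 AU.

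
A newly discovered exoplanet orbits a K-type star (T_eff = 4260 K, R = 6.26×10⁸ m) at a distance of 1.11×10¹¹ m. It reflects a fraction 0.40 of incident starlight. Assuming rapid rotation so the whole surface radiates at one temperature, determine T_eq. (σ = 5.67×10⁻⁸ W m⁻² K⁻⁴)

T_eq ≈ 199 K

L = 4πR_⋆²σT_⋆⁴ = 4π(6.26×10⁸)² × 5.67×10⁻⁸ × (4260)⁴ = 9.20×10²⁵ W.
S = L/(4πd²) = 594 W m⁻².
Energy balance: absorbed = emitted ⇒ πR²·S(1−A) = 4πR²·σT_eq⁴, so T_eq⁴ = S(1−A)/(4σ).
T_eq = [594 × 0.60 / (4 × 5.67×10⁻⁸)]^(1/4) = (1.57×10⁹)^(1/4) = 199 K.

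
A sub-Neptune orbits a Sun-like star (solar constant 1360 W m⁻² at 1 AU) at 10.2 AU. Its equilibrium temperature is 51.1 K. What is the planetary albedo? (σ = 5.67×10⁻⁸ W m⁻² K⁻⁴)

Flux at 10.2 AU: S = 1360/10.2² = 13.1 W m⁻².
From T_eq⁴ = S(1−A)/(4σ): 1−A = 4σT_eq⁴/S.
1−A = 4 × 5.67×10⁻⁸ × (51.1)⁴ / 13.1 = 0.118.

A ≈ 0.88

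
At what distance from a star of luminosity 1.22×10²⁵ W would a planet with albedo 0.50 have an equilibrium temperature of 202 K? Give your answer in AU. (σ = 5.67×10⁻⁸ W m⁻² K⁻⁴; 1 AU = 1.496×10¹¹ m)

d ≈ 0.240 AU

From T_eq⁴ = L(1−A)/(16πσd²): d = √[L(1−A)/(16πσT_eq⁴)].
d = √[1.22×10²⁵ × 0.50 / (16π × 5.67×10⁻⁸ × (202)⁴)] = 3.59×10¹⁰ m = 0.240 AU.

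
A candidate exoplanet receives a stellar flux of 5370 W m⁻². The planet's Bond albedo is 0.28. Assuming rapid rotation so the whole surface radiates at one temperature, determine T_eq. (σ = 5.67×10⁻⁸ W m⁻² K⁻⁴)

Energy balance: absorbed = emitted ⇒ πR²·S(1−A) = 4πR²·σT_eq⁴, so T_eq⁴ = S(1−A)/(4σ).
T_eq = [5370 × 0.72 / (4 × 5.67×10⁻⁸)]^(1/4) = (1.70×10¹⁰)^(1/4) = 361 K.

T_eq ≈ 361 K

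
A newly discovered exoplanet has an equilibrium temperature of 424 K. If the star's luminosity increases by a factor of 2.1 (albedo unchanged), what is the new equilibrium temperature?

T_eq ∝ L^(1/4) · d^(−1/2).
T′ = 424 × 2.1^(1/4) = 510 K.

T_eq ≈ 510 K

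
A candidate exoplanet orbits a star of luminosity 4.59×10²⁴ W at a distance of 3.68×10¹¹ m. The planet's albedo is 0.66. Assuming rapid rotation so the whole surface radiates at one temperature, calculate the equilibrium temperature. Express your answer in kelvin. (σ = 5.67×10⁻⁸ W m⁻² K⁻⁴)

Flux: S = L/(4πd²) = 4.59×10²⁴/(4π×(3.68×10¹¹)²) = 2.70 W m⁻².
Energy balance: absorbed = emitted ⇒ πR²·S(1−A) = 4πR²·σT_eq⁴, so T_eq⁴ = S(1−A)/(4σ).
T_eq = [2.70 × 0.34 / (4 × 5.67×10⁻⁸)]^(1/4) = (4.04×10⁶)^(1/4) = 44.8 K.

T_eq ≈ 44.8 K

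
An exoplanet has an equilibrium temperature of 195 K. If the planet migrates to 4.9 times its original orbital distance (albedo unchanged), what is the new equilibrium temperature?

T_eq ≈ 88.1 K

T_eq ∝ L^(1/4) · d^(−1/2).
T′ = 195 / 4.9^(1/2) = 88.1 K.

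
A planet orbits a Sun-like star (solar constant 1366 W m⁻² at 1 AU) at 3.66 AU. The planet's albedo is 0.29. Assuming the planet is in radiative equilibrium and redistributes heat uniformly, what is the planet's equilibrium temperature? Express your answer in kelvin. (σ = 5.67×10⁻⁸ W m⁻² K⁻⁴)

Flux at 3.66 AU: S = 1366/3.66² = 102 W m⁻².
Energy balance: absorbed = emitted ⇒ πR²·S(1−A) = 4πR²·σT_eq⁴, so T_eq⁴ = S(1−A)/(4σ).
T_eq = [102 × 0.71 / (4 × 5.67×10⁻⁸)]^(1/4) = (3.19×10⁸)^(1/4) = 134 K.

T_eq ≈ 134 K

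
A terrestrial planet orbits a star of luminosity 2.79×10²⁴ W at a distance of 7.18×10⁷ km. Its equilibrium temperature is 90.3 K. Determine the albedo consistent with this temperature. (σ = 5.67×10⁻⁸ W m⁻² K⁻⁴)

d = 7.18×10⁷ km = 7.18×10¹⁰ m.
Flux: S = L/(4πd²) = 2.79×10²⁴/(4π×(7.18×10¹⁰)²) = 43.1 W m⁻².
From T_eq⁴ = S(1−A)/(4σ): 1−A = 4σT_eq⁴/S.
1−A = 4 × 5.67×10⁻⁸ × (90.3)⁴ / 43.1 = 0.350.

A ≈ 0.65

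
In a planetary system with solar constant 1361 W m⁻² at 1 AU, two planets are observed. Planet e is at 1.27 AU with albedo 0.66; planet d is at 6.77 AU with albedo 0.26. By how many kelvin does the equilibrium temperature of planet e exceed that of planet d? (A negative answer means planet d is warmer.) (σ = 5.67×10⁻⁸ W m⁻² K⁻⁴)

T_eq = [S₀(1−A)/(4σd²)]^(1/4), so T ∝ (1−A)^(1/4) / √d.
T₁ = [1361×0.34/(4×5.67×10⁻⁸×1.27²)]^(1/4) = 188.59 K.
T₂ = [1361×0.74/(4×5.67×10⁻⁸×6.77²)]^(1/4) = 99.21 K.

ΔT ≈ 89.4 K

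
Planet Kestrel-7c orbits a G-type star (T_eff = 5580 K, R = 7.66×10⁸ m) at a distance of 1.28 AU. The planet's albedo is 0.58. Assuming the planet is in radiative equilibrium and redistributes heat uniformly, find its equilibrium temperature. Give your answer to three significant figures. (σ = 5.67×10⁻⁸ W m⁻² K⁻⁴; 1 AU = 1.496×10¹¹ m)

d = 1.28 AU = 1.91×10¹¹ m.
L = 4πR_⋆²σT_⋆⁴ = 4π(7.66×10⁸)² × 5.67×10⁻⁸ × (5580)⁴ = 4.05×10²⁶ W.
S = L/(4πd²) = 880 W m⁻².
Energy balance: absorbed = emitted ⇒ πR²·S(1−A) = 4πR²·σT_eq⁴, so T_eq⁴ = S(1−A)/(4σ).
T_eq = [880 × 0.42 / (4 × 5.67×10⁻⁸)]^(1/4) = (1.63×10⁹)^(1/4) = 201 K.

T_eq ≈ 201 K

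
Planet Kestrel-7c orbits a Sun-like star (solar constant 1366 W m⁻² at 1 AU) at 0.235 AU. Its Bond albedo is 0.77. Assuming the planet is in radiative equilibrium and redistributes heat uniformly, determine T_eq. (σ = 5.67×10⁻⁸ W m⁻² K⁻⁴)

T_eq ≈ 398 K

Flux at 0.235 AU: S = 1366/0.235² = 2.47×10⁴ W m⁻².
Energy balance: absorbed = emitted ⇒ πR²·S(1−A) = 4πR²·σT_eq⁴, so T_eq⁴ = S(1−A)/(4σ).
T_eq = [2.47×10⁴ × 0.23 / (4 × 5.67×10⁻⁸)]^(1/4) = (2.51×10¹⁰)^(1/4) = 398 K.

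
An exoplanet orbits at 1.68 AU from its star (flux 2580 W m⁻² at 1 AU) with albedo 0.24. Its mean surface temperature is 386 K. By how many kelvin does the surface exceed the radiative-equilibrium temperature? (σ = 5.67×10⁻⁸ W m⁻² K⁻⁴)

S = 2580/1.68² = 914.1 W m⁻².
T_eq = [S(1−A)/(4σ)]^(1/4) = [914.1×0.76/(4×5.67×10⁻⁸)]^(1/4) = 235.3 K.
ΔT = T_surf − T_eq = 386 − 235.3.

ΔT ≈ 150.7 K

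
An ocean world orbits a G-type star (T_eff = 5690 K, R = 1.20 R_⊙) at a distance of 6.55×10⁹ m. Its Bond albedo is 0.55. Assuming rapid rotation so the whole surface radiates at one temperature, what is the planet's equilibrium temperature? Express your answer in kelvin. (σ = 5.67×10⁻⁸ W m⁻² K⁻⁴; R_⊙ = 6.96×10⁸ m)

T_eq ≈ 1180 K

R_⋆ = 1.20 × 6.96×10⁸ = 8.35×10⁸ m.
L = 4πR_⋆²σT_⋆⁴ = 4π(8.35×10⁸)² × 5.67×10⁻⁸ × (5690)⁴ = 5.21×10²⁶ W.
S = L/(4πd²) = 9.66×10⁵ W m⁻².
Energy balance: absorbed = emitted ⇒ πR²·S(1−A) = 4πR²·σT_eq⁴, so T_eq⁴ = S(1−A)/(4σ).
T_eq = [9.66×10⁵ × 0.45 / (4 × 5.67×10⁻⁸)]^(1/4) = (1.92×10¹²)^(1/4) = 1180 K.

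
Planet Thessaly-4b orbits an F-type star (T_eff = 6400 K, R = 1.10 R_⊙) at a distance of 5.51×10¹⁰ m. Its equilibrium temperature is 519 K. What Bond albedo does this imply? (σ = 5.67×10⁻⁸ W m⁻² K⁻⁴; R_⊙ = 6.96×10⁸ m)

R_⋆ = 1.10 × 6.96×10⁸ = 7.66×10⁸ m.
L = 4πR_⋆²σT_⋆⁴ = 4π(7.66×10⁸)² × 5.67×10⁻⁸ × (6400)⁴ = 7.01×10²⁶ W.
S = L/(4πd²) = 1.84×10⁴ W m⁻².
From T_eq⁴ = S(1−A)/(4σ): 1−A = 4σT_eq⁴/S.
1−A = 4 × 5.67×10⁻⁸ × (519)⁴ / 1.84×10⁴ = 0.896.

A ≈ 0.10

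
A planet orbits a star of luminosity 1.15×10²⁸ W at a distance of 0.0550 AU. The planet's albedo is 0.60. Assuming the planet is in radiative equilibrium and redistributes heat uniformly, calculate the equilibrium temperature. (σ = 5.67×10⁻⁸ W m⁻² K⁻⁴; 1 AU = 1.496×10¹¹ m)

d = 0.0550 AU = 8.23×10⁹ m.
Flux: S = L/(4πd²) = 1.15×10²⁸/(4π×(8.23×10⁹)²) = 1.35×10⁷ W m⁻².
Energy balance: absorbed = emitted ⇒ πR²·S(1−A) = 4πR²·σT_eq⁴, so T_eq⁴ = S(1−A)/(4σ).
T_eq = [1.35×10⁷ × 0.40 / (4 × 5.67×10⁻⁸)]^(1/4) = (2.38×10¹³)^(1/4) = 2210 K.

T_eq ≈ 2210 K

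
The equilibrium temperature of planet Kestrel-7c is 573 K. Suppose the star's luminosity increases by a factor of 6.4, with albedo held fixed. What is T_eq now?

T_eq ≈ 911 K

T_eq ∝ L^(1/4) · d^(−1/2).
T′ = 573 × 6.4^(1/4) = 911 K.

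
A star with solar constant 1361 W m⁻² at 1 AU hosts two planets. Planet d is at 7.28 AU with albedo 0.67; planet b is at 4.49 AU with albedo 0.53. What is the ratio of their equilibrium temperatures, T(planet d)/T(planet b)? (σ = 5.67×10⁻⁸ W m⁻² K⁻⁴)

T_eq = [S₀(1−A)/(4σd²)]^(1/4), so T ∝ (1−A)^(1/4) / √d.
T₁ = [1361×0.33/(4×5.67×10⁻⁸×7.28²)]^(1/4) = 78.18 K.
T₂ = [1361×0.47/(4×5.67×10⁻⁸×4.49²)]^(1/4) = 108.76 K.

T₁/T₂ ≈ 0.719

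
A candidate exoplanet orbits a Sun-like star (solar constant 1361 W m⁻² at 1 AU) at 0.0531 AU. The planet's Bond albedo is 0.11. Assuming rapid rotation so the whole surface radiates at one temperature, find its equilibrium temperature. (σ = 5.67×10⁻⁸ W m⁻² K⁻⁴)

Flux at 0.0531 AU: S = 1361/0.0531² = 4.83×10⁵ W m⁻².
Energy balance: absorbed = emitted ⇒ πR²·S(1−A) = 4πR²·σT_eq⁴, so T_eq⁴ = S(1−A)/(4σ).
T_eq = [4.83×10⁵ × 0.89 / (4 × 5.67×10⁻⁸)]^(1/4) = (1.89×10¹²)^(1/4) = 1170 K.

T_eq ≈ 1170 K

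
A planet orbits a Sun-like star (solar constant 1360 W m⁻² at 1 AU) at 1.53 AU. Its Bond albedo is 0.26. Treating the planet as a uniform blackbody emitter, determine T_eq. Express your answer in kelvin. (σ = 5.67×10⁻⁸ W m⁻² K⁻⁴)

T_eq ≈ 209 K

Flux at 1.53 AU: S = 1360/1.53² = 581 W m⁻².
Energy balance: absorbed = emitted ⇒ πR²·S(1−A) = 4πR²·σT_eq⁴, so T_eq⁴ = S(1−A)/(4σ).
T_eq = [581 × 0.74 / (4 × 5.67×10⁻⁸)]^(1/4) = (1.90×10⁹)^(1/4) = 209 K.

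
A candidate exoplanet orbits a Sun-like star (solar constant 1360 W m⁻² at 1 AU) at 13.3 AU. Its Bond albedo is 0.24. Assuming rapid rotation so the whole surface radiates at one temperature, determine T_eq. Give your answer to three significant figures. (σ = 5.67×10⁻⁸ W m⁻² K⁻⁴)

T_eq ≈ 71.2 K

Flux at 13.3 AU: S = 1360/13.3² = 7.69 W m⁻².
Energy balance: absorbed = emitted ⇒ πR²·S(1−A) = 4πR²·σT_eq⁴, so T_eq⁴ = S(1−A)/(4σ).
T_eq = [7.69 × 0.76 / (4 × 5.67×10⁻⁸)]^(1/4) = (2.58×10⁷)^(1/4) = 71.2 K.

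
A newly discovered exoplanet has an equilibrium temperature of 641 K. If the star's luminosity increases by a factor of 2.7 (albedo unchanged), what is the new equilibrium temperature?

T_eq ∝ L^(1/4) · d^(−1/2).
T′ = 641 × 2.7^(1/4) = 822 K.

T_eq ≈ 822 K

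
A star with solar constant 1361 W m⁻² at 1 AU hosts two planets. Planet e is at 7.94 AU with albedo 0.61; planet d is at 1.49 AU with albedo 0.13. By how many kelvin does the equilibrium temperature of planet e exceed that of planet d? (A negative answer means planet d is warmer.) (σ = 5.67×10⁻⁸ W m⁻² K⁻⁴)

T_eq = [S₀(1−A)/(4σd²)]^(1/4), so T ∝ (1−A)^(1/4) / √d.
T₁ = [1361×0.39/(4×5.67×10⁻⁸×7.94²)]^(1/4) = 78.06 K.
T₂ = [1361×0.87/(4×5.67×10⁻⁸×1.49²)]^(1/4) = 220.21 K.

ΔT ≈ -142.2 K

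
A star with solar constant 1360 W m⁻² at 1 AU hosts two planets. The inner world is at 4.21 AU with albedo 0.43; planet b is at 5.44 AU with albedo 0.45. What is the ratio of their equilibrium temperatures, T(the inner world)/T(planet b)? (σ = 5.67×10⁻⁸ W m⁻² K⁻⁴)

T_eq = [S₀(1−A)/(4σd²)]^(1/4), so T ∝ (1−A)^(1/4) / √d.
T₁ = [1360×0.57/(4×5.67×10⁻⁸×4.21²)]^(1/4) = 117.84 K.
T₂ = [1360×0.55/(4×5.67×10⁻⁸×5.44²)]^(1/4) = 102.75 K.

T₁/T₂ ≈ 1.147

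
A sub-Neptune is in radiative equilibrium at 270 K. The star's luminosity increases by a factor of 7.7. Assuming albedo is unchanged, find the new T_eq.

T_eq ∝ L^(1/4) · d^(−1/2).
T′ = 270 × 7.7^(1/4) = 450 K.

T_eq ≈ 450 K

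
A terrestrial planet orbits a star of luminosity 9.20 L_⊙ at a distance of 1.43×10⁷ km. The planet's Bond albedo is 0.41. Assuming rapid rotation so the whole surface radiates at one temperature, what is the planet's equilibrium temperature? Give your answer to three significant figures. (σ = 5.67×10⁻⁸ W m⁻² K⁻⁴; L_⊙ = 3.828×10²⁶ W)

d = 1.43×10⁷ km = 1.43×10¹⁰ m.
L = 9.20 × 3.828×10²⁶ = 3.52×10²⁷ W.
Flux: S = L/(4πd²) = 3.52×10²⁷/(4π×(1.43×10¹⁰)²) = 1.37×10⁶ W m⁻².
Energy balance: absorbed = emitted ⇒ πR²·S(1−A) = 4πR²·σT_eq⁴, so T_eq⁴ = S(1−A)/(4σ).
T_eq = [1.37×10⁶ × 0.59 / (4 × 5.67×10⁻⁸)]^(1/4) = (3.57×10¹²)^(1/4) = 1370 K.

T_eq ≈ 1370 K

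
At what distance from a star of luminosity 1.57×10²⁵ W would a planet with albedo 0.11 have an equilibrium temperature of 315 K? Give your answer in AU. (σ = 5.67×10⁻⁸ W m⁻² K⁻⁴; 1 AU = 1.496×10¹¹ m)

From T_eq⁴ = L(1−A)/(16πσd²): d = √[L(1−A)/(16πσT_eq⁴)].
d = √[1.57×10²⁵ × 0.89 / (16π × 5.67×10⁻⁸ × (315)⁴)] = 2.23×10¹⁰ m = 0.149 AU.

d ≈ 0.149 AU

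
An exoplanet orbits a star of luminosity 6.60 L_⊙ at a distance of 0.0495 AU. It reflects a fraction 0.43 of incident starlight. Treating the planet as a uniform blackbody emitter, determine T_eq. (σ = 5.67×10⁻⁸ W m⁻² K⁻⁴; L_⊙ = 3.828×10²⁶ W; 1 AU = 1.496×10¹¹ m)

T_eq ≈ 1740 K

d = 0.0495 AU = 7.41×10⁹ m.
L = 6.60 × 3.828×10²⁶ = 2.53×10²⁷ W.
Flux: S = L/(4πd²) = 2.53×10²⁷/(4π×(7.41×10⁹)²) = 3.67×10⁶ W m⁻².
Energy balance: absorbed = emitted ⇒ πR²·S(1−A) = 4πR²·σT_eq⁴, so T_eq⁴ = S(1−A)/(4σ).
T_eq = [3.67×10⁶ × 0.57 / (4 × 5.67×10⁻⁸)]^(1/4) = (9.21×10¹²)^(1/4) = 1740 K.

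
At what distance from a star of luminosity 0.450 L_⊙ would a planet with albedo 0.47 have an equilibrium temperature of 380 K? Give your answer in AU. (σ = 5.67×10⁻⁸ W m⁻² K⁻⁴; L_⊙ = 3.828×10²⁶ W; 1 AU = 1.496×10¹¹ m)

L = 0.450 × 3.828×10²⁶ = 1.72×10²⁶ W.
From T_eq⁴ = L(1−A)/(16πσd²): d = √[L(1−A)/(16πσT_eq⁴)].
d = √[1.72×10²⁶ × 0.53 / (16π × 5.67×10⁻⁸ × (380)⁴)] = 3.92×10¹⁰ m = 0.262 AU.

d ≈ 0.262 AU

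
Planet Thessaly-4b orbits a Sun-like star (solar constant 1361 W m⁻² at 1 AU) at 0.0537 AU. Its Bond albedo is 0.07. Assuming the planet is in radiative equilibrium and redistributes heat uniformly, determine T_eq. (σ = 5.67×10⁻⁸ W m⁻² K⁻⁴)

T_eq ≈ 1180 K

Flux at 0.0537 AU: S = 1361/0.0537² = 4.72×10⁵ W m⁻².
Energy balance: absorbed = emitted ⇒ πR²·S(1−A) = 4πR²·σT_eq⁴, so T_eq⁴ = S(1−A)/(4σ).
T_eq = [4.72×10⁵ × 0.93 / (4 × 5.67×10⁻⁸)]^(1/4) = (1.94×10¹²)^(1/4) = 1180 K.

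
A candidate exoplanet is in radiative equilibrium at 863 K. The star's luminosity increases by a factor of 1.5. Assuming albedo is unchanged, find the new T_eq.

T_eq ≈ 955 K

T_eq ∝ L^(1/4) · d^(−1/2).
T′ = 863 × 1.5^(1/4) = 955 K.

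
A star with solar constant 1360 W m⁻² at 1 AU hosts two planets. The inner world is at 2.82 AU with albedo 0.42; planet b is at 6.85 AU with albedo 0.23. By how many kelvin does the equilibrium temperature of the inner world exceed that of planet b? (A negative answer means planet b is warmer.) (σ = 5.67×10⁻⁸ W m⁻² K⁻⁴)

T_eq = [S₀(1−A)/(4σd²)]^(1/4), so T ∝ (1−A)^(1/4) / √d.
T₁ = [1360×0.58/(4×5.67×10⁻⁸×2.82²)]^(1/4) = 144.61 K.
T₂ = [1360×0.77/(4×5.67×10⁻⁸×6.85²)]^(1/4) = 99.60 K.

ΔT ≈ 45.0 K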